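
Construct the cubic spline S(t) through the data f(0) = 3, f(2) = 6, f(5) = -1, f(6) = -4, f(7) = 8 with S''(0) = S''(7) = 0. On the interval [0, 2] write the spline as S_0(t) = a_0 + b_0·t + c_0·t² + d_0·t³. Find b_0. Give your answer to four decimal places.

Let M_i = S''(x_i). Step sizes h_i = 2, 3, 1, 1; slopes of the chords Δ_i = (y_(i+1) - y_i)/h_i = 3/2, -7/3, -3, 12.
  2·M_0 + 10·M_1 + 3·M_2 = 6(Δ_1 - Δ_0) = -23
  3·M_1 + 8·M_2 + 1·M_3 = 6(Δ_2 - Δ_1) = -4
  1·M_2 + 4·M_3 + 1·M_4 = 6(Δ_3 - Δ_2) = 90
Natural end conditions: M_0 = M_4 = 0.
Hence M_0 = 0, M_1 = -395/274, M_2 = -392/137, M_3 = 6361/274, M_4 = 0.
On [0, 2], with S_0(t) = a_0 + b_0·t + c_0·t² + d_0·t³: c_0 = M_0/2 = 0, d_0 = (M_1 - M_0)/(6h_0) = -395/3288, b_0 = Δ_0 - h_0(2M_0 + M_1)/6 = 814/411.

1.9805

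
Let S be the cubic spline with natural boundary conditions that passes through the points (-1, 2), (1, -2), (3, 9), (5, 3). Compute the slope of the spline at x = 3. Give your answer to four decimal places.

2.5333

With m_i denoting the second derivative at x_i, h_i = 2, 2, 2, and Δ_i = (y_(i+1) − y_i)/h_i = -2, 11/2, -3:
  2·m_0 + 8·m_1 + 2·m_2 = 6(Δ_1 - Δ_0) = 45
  2·m_1 + 8·m_2 + 2·m_3 = 6(Δ_2 - Δ_1) = -51
Natural end conditions: m_0 = m_3 = 0.
Solving the tridiagonal system: m_0 = 0, m_1 = 77/10, m_2 = -83/10, m_3 = 0.
On [3, 5], S'(x) = b_2 + 2c_2·(x - 3) + 3d_2·(x - 3)² with b_2 = Δ_2 - h_2(2m_2 + m_3)/6 = 38/15, c_2 = m_2/2 = -83/20, d_2 = (m_3 - m_2)/(6h_2) = 83/120. So S'(3) = 38/15.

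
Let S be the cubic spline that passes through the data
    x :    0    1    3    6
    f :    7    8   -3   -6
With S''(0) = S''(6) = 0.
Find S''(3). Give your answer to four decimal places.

Write M_i for S''(x_i). With h_i = 1, 2, 3 and divided differences Δ_i = 1, -11/2, -1, the continuity of S' gives the tridiagonal system
  1·M_0 + 6·M_1 + 2·M_2 = 6(Δ_1 - Δ_0) = -39
  2·M_1 + 10·M_2 + 3·M_3 = 6(Δ_2 - Δ_1) = 27
Natural end conditions: M_0 = M_3 = 0.
Forward elimination and back-substitution give M_0 = 0, M_1 = -111/14, M_2 = 30/7, M_3 = 0.

4.2857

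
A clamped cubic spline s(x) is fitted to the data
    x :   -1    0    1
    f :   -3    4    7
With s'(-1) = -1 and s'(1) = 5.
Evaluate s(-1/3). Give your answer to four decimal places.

Put m_i = s'' at the i-th knot. Here h = (1, 1) and Δ = (7, 3), so the interior equations h_(i-1)·m_(i-1) + 2(h_(i-1)+h_i)·m_i + h_i·m_(i+1) = 6(Δ_i − Δ_(i-1)) read
  1·m_0 + 4·m_1 + 1·m_2 = 6(Δ_1 - Δ_0) = -24
Clamped end conditions give two more equations: 2h_0·m_0 + h_0·m_1 = 6(Δ_0 - s'(-1)) = 48 and h_1·m_1 + 2h_1·m_2 = 6(s'(1) - Δ_1) = 12.
Solving: m_0 = 33, m_1 = -18, m_2 = 15.
On [-1, 0], s(x) = -3 - 1·(x + 1) + 33/2·(x + 1)² - 17/2·(x + 1)³.
With (x + 1) = 2/3: s(-1/3) = 31/27.

1.1481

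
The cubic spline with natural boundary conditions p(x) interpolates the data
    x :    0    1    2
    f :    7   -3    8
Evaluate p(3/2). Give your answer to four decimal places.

0.5313

Let M_i = p''(x_i). Step sizes h_i = 1, 1; slopes of the chords Δ_i = (y_(i+1) - y_i)/h_i = -10, 11.
  1·M_0 + 4·M_1 + 1·M_2 = 6(Δ_1 - Δ_0) = 126
Natural end conditions: M_0 = M_2 = 0.
Hence M_0 = 0, M_1 = 63/2, M_2 = 0.
On [1, 2], p(x) = -3 + 1/2·(x - 1) + 63/4·(x - 1)² - 21/4·(x - 1)³.
With (x - 1) = 1/2: p(3/2) = 17/32.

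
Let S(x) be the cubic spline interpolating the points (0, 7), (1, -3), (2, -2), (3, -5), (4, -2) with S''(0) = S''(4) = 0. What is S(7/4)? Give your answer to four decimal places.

-2.2592

Let σ_i = S''(x_i). Step sizes h_i = 1, 1, 1, 1; slopes of the chords Δ_i = (y_(i+1) - y_i)/h_i = -10, 1, -3, 3.
  1·σ_0 + 4·σ_1 + 1·σ_2 = 6(Δ_1 - Δ_0) = 66
  1·σ_1 + 4·σ_2 + 1·σ_3 = 6(Δ_2 - Δ_1) = -24
  1·σ_2 + 4·σ_3 + 1·σ_4 = 6(Δ_3 - Δ_2) = 36
Natural end conditions: σ_0 = σ_4 = 0.
Solving: σ_0 = 0, σ_1 = 561/28, σ_2 = -99/7, σ_3 = 351/28, σ_4 = 0.
On [1, 2], S(x) = -3 - 93/28·(x - 1) + 561/56·(x - 1)² - 319/56·(x - 1)³.
With (x - 1) = 3/4: S(7/4) = -8097/3584.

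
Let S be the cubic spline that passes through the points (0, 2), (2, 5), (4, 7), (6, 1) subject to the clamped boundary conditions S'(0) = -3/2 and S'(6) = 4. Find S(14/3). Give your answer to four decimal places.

Put m_i = S'' at the i-th knot. Here h = (2, 2, 2) and Δ = (3/2, 1, -3), so the interior equations h_(i-1)·m_(i-1) + 2(h_(i-1)+h_i)·m_i + h_i·m_(i+1) = 6(Δ_i − Δ_(i-1)) read
  2·m_0 + 8·m_1 + 2·m_2 = 6(Δ_1 - Δ_0) = -3
  2·m_1 + 8·m_2 + 2·m_3 = 6(Δ_2 - Δ_1) = -24
Clamped end conditions give two more equations: 2h_0·m_0 + h_0·m_1 = 6(Δ_0 - S'(0)) = 18 and h_2·m_2 + 2h_2·m_3 = 6(S'(6) - Δ_2) = 42.
Forward elimination and back-substitution give m_0 = 133/30, m_1 = 2/15, m_2 = -97/15, m_3 = 206/15.
On [4, 6], S(t) = 7 - 49/15·(t - 4) - 97/30·(t - 4)² + 101/60·(t - 4)³.
With (t - 4) = 2/3: S(14/3) = 1573/405.

3.8840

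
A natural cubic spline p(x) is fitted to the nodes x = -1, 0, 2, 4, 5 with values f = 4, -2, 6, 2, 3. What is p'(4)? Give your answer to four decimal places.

-1.0333

Let M_i = p''(x_i). Step sizes h_i = 1, 2, 2, 1; slopes of the chords Δ_i = (y_(i+1) - y_i)/h_i = -6, 4, -2, 1.
  1·M_0 + 6·M_1 + 2·M_2 = 6(Δ_1 - Δ_0) = 60
  2·M_1 + 8·M_2 + 2·M_3 = 6(Δ_2 - Δ_1) = -36
  2·M_2 + 6·M_3 + 1·M_4 = 6(Δ_3 - Δ_2) = 18
Natural end conditions: M_0 = M_4 = 0.
Solving: M_0 = 0, M_1 = 131/10, M_2 = -93/10, M_3 = 61/10, M_4 = 0.
On [4, 5], p'(x) = b_3 + 2c_3·(x - 4) + 3d_3·(x - 4)² with b_3 = Δ_3 - h_3(2M_3 + M_4)/6 = -31/30, c_3 = M_3/2 = 61/20, d_3 = (M_4 - M_3)/(6h_3) = -61/60. So p'(4) = -31/30.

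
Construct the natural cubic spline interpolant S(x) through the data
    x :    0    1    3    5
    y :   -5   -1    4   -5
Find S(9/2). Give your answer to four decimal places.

-1.9190

Let M_i = S''(x_i). Step sizes h_i = 1, 2, 2; slopes of the chords Δ_i = (y_(i+1) - y_i)/h_i = 4, 5/2, -9/2.
  1·M_0 + 6·M_1 + 2·M_2 = 6(Δ_1 - Δ_0) = -9
  2·M_1 + 8·M_2 + 2·M_3 = 6(Δ_2 - Δ_1) = -42
Natural end conditions: M_0 = M_3 = 0.
Solving: M_0 = 0, M_1 = 3/11, M_2 = -117/22, M_3 = 0.
On [3, 5], S(x) = 4 - 21/22·(x - 3) - 117/44·(x - 3)² + 39/88·(x - 3)³.
With (x - 3) = 3/2: S(9/2) = -1351/704.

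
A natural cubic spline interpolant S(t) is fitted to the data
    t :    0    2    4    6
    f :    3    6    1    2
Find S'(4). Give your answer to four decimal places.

Write σ_i for S''(x_i). With h_i = 2, 2, 2 and divided differences Δ_i = 3/2, -5/2, 1/2, the continuity of S' gives the tridiagonal system
  2·σ_0 + 8·σ_1 + 2·σ_2 = 6(Δ_1 - Δ_0) = -24
  2·σ_1 + 8·σ_2 + 2·σ_3 = 6(Δ_2 - Δ_1) = 18
Natural end conditions: σ_0 = σ_3 = 0.
Solving the tridiagonal system: σ_0 = 0, σ_1 = -19/5, σ_2 = 16/5, σ_3 = 0.
On [4, 6], S'(t) = b_2 + 2c_2·(t - 4) + 3d_2·(t - 4)² with b_2 = Δ_2 - h_2(2σ_2 + σ_3)/6 = -49/30, c_2 = σ_2/2 = 8/5, d_2 = (σ_3 - σ_2)/(6h_2) = -4/15. So S'(4) = -49/30.

-1.6333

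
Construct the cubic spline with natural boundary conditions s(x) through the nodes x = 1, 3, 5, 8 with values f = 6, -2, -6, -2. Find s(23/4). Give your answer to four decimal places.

With M_i denoting the second derivative at x_i, h_i = 2, 2, 3, and Δ_i = (y_(i+1) − y_i)/h_i = -4, -2, 4/3:
  2·M_0 + 8·M_1 + 2·M_2 = 6(Δ_1 - Δ_0) = 12
  2·M_1 + 10·M_2 + 3·M_3 = 6(Δ_2 - Δ_1) = 20
Natural end conditions: M_0 = M_3 = 0.
Hence M_0 = 0, M_1 = 20/19, M_2 = 34/19, M_3 = 0.
On [5, 8], s(x) = -6 - 26/57·(x - 5) + 17/19·(x - 5)² - 17/171·(x - 5)³.
With (x - 5) = 3/4: s(23/4) = -7151/1216.

-5.8808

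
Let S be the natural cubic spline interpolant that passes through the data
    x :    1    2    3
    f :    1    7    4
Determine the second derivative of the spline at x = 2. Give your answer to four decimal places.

Write σ_i for S''(x_i). With h_i = 1, 1 and divided differences Δ_i = 6, -3, the continuity of S' gives the tridiagonal system
  1·σ_0 + 4·σ_1 + 1·σ_2 = 6(Δ_1 - Δ_0) = -54
Natural end conditions: σ_0 = σ_2 = 0.
Solving the tridiagonal system: σ_0 = 0, σ_1 = -27/2, σ_2 = 0.

-13.5000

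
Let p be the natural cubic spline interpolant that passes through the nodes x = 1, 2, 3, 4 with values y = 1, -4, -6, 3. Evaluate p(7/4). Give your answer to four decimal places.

-2.7719

Put σ_i = p'' at the i-th knot. Here h = (1, 1, 1) and Δ = (-5, -2, 9), so the interior equations h_(i-1)·σ_(i-1) + 2(h_(i-1)+h_i)·σ_i + h_i·σ_(i+1) = 6(Δ_i − Δ_(i-1)) read
  1·σ_0 + 4·σ_1 + 1·σ_2 = 6(Δ_1 - Δ_0) = 18
  1·σ_1 + 4·σ_2 + 1·σ_3 = 6(Δ_2 - Δ_1) = 66
Natural end conditions: σ_0 = σ_3 = 0.
Forward elimination and back-substitution give σ_0 = 0, σ_1 = 2/5, σ_2 = 82/5, σ_3 = 0.
On [1, 2], p(x) = 1 - 76/15·(x - 1) + 0·(x - 1)² + 1/15·(x - 1)³.
With (x - 1) = 3/4: p(7/4) = -887/320.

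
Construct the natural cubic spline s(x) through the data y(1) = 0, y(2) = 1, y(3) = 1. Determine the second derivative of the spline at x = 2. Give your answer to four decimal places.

Write m_i for s''(x_i). With h_i = 1, 1 and divided differences Δ_i = 1, 0, the continuity of s' gives the tridiagonal system
  1·m_0 + 4·m_1 + 1·m_2 = 6(Δ_1 - Δ_0) = -6
Natural end conditions: m_0 = m_2 = 0.
Hence m_0 = 0, m_1 = -3/2, m_2 = 0.

-1.5000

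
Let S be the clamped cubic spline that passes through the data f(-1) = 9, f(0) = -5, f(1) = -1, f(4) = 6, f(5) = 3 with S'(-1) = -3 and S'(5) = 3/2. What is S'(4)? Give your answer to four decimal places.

-4.2259

Write m_i for S''(x_i). With h_i = 1, 1, 3, 1 and divided differences Δ_i = -14, 4, 7/3, -3, the continuity of S' gives the tridiagonal system
  1·m_0 + 4·m_1 + 1·m_2 = 6(Δ_1 - Δ_0) = 108
  1·m_1 + 8·m_2 + 3·m_3 = 6(Δ_2 - Δ_1) = -10
  3·m_2 + 8·m_3 + 1·m_4 = 6(Δ_3 - Δ_2) = -32
Clamped end conditions give two more equations: 2h_0·m_0 + h_0·m_1 = 6(Δ_0 - S'(-1)) = -66 and h_3·m_3 + 2h_3·m_4 = 6(S'(5) - Δ_3) = 27.
Hence m_0 = -12277/228, m_1 = 4753/114, m_2 = -1123/228, m_3 = -467/114, m_4 = 3545/228.
On [4, 5], S'(t) = b_3 + 2c_3·(t - 4) + 3d_3·(t - 4)² with b_3 = Δ_3 - h_3(2m_3 + m_4)/6 = -1927/456, c_3 = m_3/2 = -467/228, d_3 = (m_4 - m_3)/(6h_3) = 1493/456. So S'(4) = -1927/456.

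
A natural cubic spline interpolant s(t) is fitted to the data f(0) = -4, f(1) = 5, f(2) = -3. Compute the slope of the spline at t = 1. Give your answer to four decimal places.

Put M_i = s'' at the i-th knot. Here h = (1, 1) and Δ = (9, -8), so the interior equations h_(i-1)·M_(i-1) + 2(h_(i-1)+h_i)·M_i + h_i·M_(i+1) = 6(Δ_i − Δ_(i-1)) read
  1·M_0 + 4·M_1 + 1·M_2 = 6(Δ_1 - Δ_0) = -102
Natural end conditions: M_0 = M_2 = 0.
Solving the tridiagonal system: M_0 = 0, M_1 = -51/2, M_2 = 0.
On [1, 2], s'(t) = b_1 + 2c_1·(t - 1) + 3d_1·(t - 1)² with b_1 = Δ_1 - h_1(2M_1 + M_2)/6 = 1/2, c_1 = M_1/2 = -51/4, d_1 = (M_2 - M_1)/(6h_1) = 17/4. So s'(1) = 1/2.

0.5000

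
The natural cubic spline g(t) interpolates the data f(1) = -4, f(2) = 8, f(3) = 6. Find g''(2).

-21

Put M_i = g'' at the i-th knot. Here h = (1, 1) and Δ = (12, -2), so the interior equations h_(i-1)·M_(i-1) + 2(h_(i-1)+h_i)·M_i + h_i·M_(i+1) = 6(Δ_i − Δ_(i-1)) read
  1·M_0 + 4·M_1 + 1·M_2 = 6(Δ_1 - Δ_0) = -84
Natural end conditions: M_0 = M_2 = 0.
Forward elimination and back-substitution give M_0 = 0, M_1 = -21, M_2 = 0.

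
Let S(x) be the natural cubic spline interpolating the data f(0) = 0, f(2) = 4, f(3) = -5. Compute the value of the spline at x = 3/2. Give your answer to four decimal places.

Let m_i = S''(x_i). Step sizes h_i = 2, 1; slopes of the chords Δ_i = (y_(i+1) - y_i)/h_i = 2, -9.
  2·m_0 + 6·m_1 + 1·m_2 = 6(Δ_1 - Δ_0) = -66
Natural end conditions: m_0 = m_2 = 0.
Solving: m_0 = 0, m_1 = -11, m_2 = 0.
On [0, 2], S(x) = 0 + 17/3·x + 0·x² - 11/12·x³.
With x = 3/2: S(3/2) = 173/32.

5.4063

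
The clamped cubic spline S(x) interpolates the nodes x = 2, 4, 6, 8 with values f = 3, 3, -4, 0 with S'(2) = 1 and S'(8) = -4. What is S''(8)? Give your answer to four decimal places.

Put σ_i = S'' at the i-th knot. Here h = (2, 2, 2) and Δ = (0, -7/2, 2), so the interior equations h_(i-1)·σ_(i-1) + 2(h_(i-1)+h_i)·σ_i + h_i·σ_(i+1) = 6(Δ_i − Δ_(i-1)) read
  2·σ_0 + 8·σ_1 + 2·σ_2 = 6(Δ_1 - Δ_0) = -21
  2·σ_1 + 8·σ_2 + 2·σ_3 = 6(Δ_2 - Δ_1) = 33
Clamped end conditions give two more equations: 2h_0·σ_0 + h_0·σ_1 = 6(Δ_0 - S'(2)) = -6 and h_2·σ_2 + 2h_2·σ_3 = 6(S'(8) - Δ_2) = -36.
Forward elimination and back-substitution give σ_0 = 31/30, σ_1 = -76/15, σ_2 = 131/15, σ_3 = -401/30.

-13.3667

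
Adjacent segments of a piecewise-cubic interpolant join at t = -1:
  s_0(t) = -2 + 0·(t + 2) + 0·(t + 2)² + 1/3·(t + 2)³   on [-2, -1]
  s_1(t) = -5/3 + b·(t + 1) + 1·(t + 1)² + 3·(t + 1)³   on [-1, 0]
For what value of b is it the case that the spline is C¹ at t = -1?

s_0'(t) = 0 + 0·(t + 2) + 1·(t + 2)², so s_0'(-1) = 1. On the right, s_1'(-1) = b, so b = 1.

1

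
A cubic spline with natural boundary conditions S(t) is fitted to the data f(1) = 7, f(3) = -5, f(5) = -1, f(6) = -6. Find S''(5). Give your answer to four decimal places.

Let σ_i = S''(x_i). Step sizes h_i = 2, 2, 1; slopes of the chords Δ_i = (y_(i+1) - y_i)/h_i = -6, 2, -5.
  2·σ_0 + 8·σ_1 + 2·σ_2 = 6(Δ_1 - Δ_0) = 48
  2·σ_1 + 6·σ_2 + 1·σ_3 = 6(Δ_2 - Δ_1) = -42
Natural end conditions: σ_0 = σ_3 = 0.
Hence σ_0 = 0, σ_1 = 93/11, σ_2 = -108/11, σ_3 = 0.

-9.8182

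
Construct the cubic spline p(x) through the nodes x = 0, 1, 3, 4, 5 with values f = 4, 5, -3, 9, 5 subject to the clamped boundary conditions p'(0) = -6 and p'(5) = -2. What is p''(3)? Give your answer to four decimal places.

Write M_i for p''(x_i). With h_i = 1, 2, 1, 1 and divided differences Δ_i = 1, -4, 12, -4, the continuity of p' gives the tridiagonal system
  1·M_0 + 6·M_1 + 2·M_2 = 6(Δ_1 - Δ_0) = -30
  2·M_1 + 6·M_2 + 1·M_3 = 6(Δ_2 - Δ_1) = 96
  1·M_2 + 4·M_3 + 1·M_4 = 6(Δ_3 - Δ_2) = -96
Clamped end conditions give two more equations: 2h_0·M_0 + h_0·M_1 = 6(Δ_0 - p'(0)) = 42 and h_3·M_3 + 2h_3·M_4 = 6(p'(5) - Δ_3) = 12.
Solving the tridiagonal system: M_0 = 247/8, M_1 = -79/4, M_2 = 461/16, M_3 = -299/8, M_4 = 395/16.

28.8125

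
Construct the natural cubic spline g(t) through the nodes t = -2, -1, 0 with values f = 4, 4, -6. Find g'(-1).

-5

Put m_i = g'' at the i-th knot. Here h = (1, 1) and Δ = (0, -10), so the interior equations h_(i-1)·m_(i-1) + 2(h_(i-1)+h_i)·m_i + h_i·m_(i+1) = 6(Δ_i − Δ_(i-1)) read
  1·m_0 + 4·m_1 + 1·m_2 = 6(Δ_1 - Δ_0) = -60
Natural end conditions: m_0 = m_2 = 0.
Solving: m_0 = 0, m_1 = -15, m_2 = 0.
On [-1, 0], g'(t) = b_1 + 2c_1·(t + 1) + 3d_1·(t + 1)² with b_1 = Δ_1 - h_1(2m_1 + m_2)/6 = -5, c_1 = m_1/2 = -15/2, d_1 = (m_2 - m_1)/(6h_1) = 5/2. So g'(-1) = -5.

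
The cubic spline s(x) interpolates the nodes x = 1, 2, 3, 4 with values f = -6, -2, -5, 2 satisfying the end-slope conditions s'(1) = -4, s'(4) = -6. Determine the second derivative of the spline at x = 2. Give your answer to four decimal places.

-29.3333

Let M_i = s''(x_i). Step sizes h_i = 1, 1, 1; slopes of the chords Δ_i = (y_(i+1) - y_i)/h_i = 4, -3, 7.
  1·M_0 + 4·M_1 + 1·M_2 = 6(Δ_1 - Δ_0) = -42
  1·M_1 + 4·M_2 + 1·M_3 = 6(Δ_2 - Δ_1) = 60
Clamped end conditions give two more equations: 2h_0·M_0 + h_0·M_1 = 6(Δ_0 - s'(1)) = 48 and h_2·M_2 + 2h_2·M_3 = 6(s'(4) - Δ_2) = -78.
Solving the tridiagonal system: M_0 = 116/3, M_1 = -88/3, M_2 = 110/3, M_3 = -172/3.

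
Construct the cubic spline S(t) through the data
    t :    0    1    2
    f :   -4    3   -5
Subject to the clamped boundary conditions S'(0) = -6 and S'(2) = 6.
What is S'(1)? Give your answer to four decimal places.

Write M_i for S''(x_i). With h_i = 1, 1 and divided differences Δ_i = 7, -8, the continuity of S' gives the tridiagonal system
  1·M_0 + 4·M_1 + 1·M_2 = 6(Δ_1 - Δ_0) = -90
Clamped end conditions give two more equations: 2h_0·M_0 + h_0·M_1 = 6(Δ_0 - S'(0)) = 78 and h_1·M_1 + 2h_1·M_2 = 6(S'(2) - Δ_1) = 84.
Hence M_0 = 135/2, M_1 = -57, M_2 = 141/2.
On [1, 2], S'(t) = b_1 + 2c_1·(t - 1) + 3d_1·(t - 1)² with b_1 = Δ_1 - h_1(2M_1 + M_2)/6 = -3/4, c_1 = M_1/2 = -57/2, d_1 = (M_2 - M_1)/(6h_1) = 85/4. So S'(1) = -3/4.

-0.7500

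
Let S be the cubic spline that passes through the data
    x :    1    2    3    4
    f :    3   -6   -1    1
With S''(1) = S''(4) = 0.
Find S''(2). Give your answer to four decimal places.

23.6000

Put M_i = S'' at the i-th knot. Here h = (1, 1, 1) and Δ = (-9, 5, 2), so the interior equations h_(i-1)·M_(i-1) + 2(h_(i-1)+h_i)·M_i + h_i·M_(i+1) = 6(Δ_i − Δ_(i-1)) read
  1·M_0 + 4·M_1 + 1·M_2 = 6(Δ_1 - Δ_0) = 84
  1·M_1 + 4·M_2 + 1·M_3 = 6(Δ_2 - Δ_1) = -18
Natural end conditions: M_0 = M_3 = 0.
Forward elimination and back-substitution give M_0 = 0, M_1 = 118/5, M_2 = -52/5, M_3 = 0.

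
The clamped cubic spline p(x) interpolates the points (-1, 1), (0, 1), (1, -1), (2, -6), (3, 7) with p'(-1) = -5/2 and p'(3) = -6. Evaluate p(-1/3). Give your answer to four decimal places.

0.6521

Write σ_i for p''(x_i). With h_i = 1, 1, 1, 1 and divided differences Δ_i = 0, -2, -5, 13, the continuity of p' gives the tridiagonal system
  1·σ_0 + 4·σ_1 + 1·σ_2 = 6(Δ_1 - Δ_0) = -12
  1·σ_1 + 4·σ_2 + 1·σ_3 = 6(Δ_2 - Δ_1) = -18
  1·σ_2 + 4·σ_3 + 1·σ_4 = 6(Δ_3 - Δ_2) = 108
Clamped end conditions give two more equations: 2h_0·σ_0 + h_0·σ_1 = 6(Δ_0 - p'(-1)) = 15 and h_3·σ_3 + 2h_3·σ_4 = 6(p'(3) - Δ_3) = -114.
Solving: σ_0 = 437/56, σ_1 = -17/28, σ_2 = -139/8, σ_3 = 1459/28, σ_4 = -4651/56.
On [-1, 0], p(x) = 1 - 5/2·(x + 1) + 437/112·(x + 1)² - 157/112·(x + 1)³.
With (x + 1) = 2/3: p(-1/3) = 493/756.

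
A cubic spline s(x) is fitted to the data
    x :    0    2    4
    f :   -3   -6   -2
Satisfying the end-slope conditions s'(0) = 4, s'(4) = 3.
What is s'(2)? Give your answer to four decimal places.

-1.3750

Write σ_i for s''(x_i). With h_i = 2, 2 and divided differences Δ_i = -3/2, 2, the continuity of s' gives the tridiagonal system
  2·σ_0 + 8·σ_1 + 2·σ_2 = 6(Δ_1 - Δ_0) = 21
Clamped end conditions give two more equations: 2h_0·σ_0 + h_0·σ_1 = 6(Δ_0 - s'(0)) = -33 and h_1·σ_1 + 2h_1·σ_2 = 6(s'(4) - Δ_1) = 6.
Forward elimination and back-substitution give σ_0 = -89/8, σ_1 = 23/4, σ_2 = -11/8.
On [2, 4], s'(x) = b_1 + 2c_1·(x - 2) + 3d_1·(x - 2)² with b_1 = Δ_1 - h_1(2σ_1 + σ_2)/6 = -11/8, c_1 = σ_1/2 = 23/8, d_1 = (σ_2 - σ_1)/(6h_1) = -19/32. So s'(2) = -11/8.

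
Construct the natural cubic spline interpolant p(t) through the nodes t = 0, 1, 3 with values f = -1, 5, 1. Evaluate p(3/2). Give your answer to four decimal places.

5.7500

Put m_i = p'' at the i-th knot. Here h = (1, 2) and Δ = (6, -2), so the interior equations h_(i-1)·m_(i-1) + 2(h_(i-1)+h_i)·m_i + h_i·m_(i+1) = 6(Δ_i − Δ_(i-1)) read
  1·m_0 + 6·m_1 + 2·m_2 = 6(Δ_1 - Δ_0) = -48
Natural end conditions: m_0 = m_2 = 0.
Solving: m_0 = 0, m_1 = -8, m_2 = 0.
On [1, 3], p(t) = 5 + 10/3·(t - 1) - 4·(t - 1)² + 2/3·(t - 1)³.
With (t - 1) = 1/2: p(3/2) = 23/4.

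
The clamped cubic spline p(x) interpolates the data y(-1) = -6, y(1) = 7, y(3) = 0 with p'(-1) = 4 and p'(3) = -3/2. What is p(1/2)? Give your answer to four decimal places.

4.8867

Let σ_i = p''(x_i). Step sizes h_i = 2, 2; slopes of the chords Δ_i = (y_(i+1) - y_i)/h_i = 13/2, -7/2.
  2·σ_0 + 8·σ_1 + 2·σ_2 = 6(Δ_1 - Δ_0) = -60
Clamped end conditions give two more equations: 2h_0·σ_0 + h_0·σ_1 = 6(Δ_0 - p'(-1)) = 15 and h_1·σ_1 + 2h_1·σ_2 = 6(p'(3) - Δ_1) = 12.
Solving the tridiagonal system: σ_0 = 79/8, σ_1 = -49/4, σ_2 = 73/8.
On [-1, 1], p(x) = -6 + 4·(x + 1) + 79/16·(x + 1)² - 59/32·(x + 1)³.
With (x + 1) = 3/2: p(1/2) = 1251/256.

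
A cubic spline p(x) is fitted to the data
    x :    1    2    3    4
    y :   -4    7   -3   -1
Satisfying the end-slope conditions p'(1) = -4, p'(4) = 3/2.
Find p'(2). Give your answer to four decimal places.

Put σ_i = p'' at the i-th knot. Here h = (1, 1, 1) and Δ = (11, -10, 2), so the interior equations h_(i-1)·σ_(i-1) + 2(h_(i-1)+h_i)·σ_i + h_i·σ_(i+1) = 6(Δ_i − Δ_(i-1)) read
  1·σ_0 + 4·σ_1 + 1·σ_2 = 6(Δ_1 - Δ_0) = -126
  1·σ_1 + 4·σ_2 + 1·σ_3 = 6(Δ_2 - Δ_1) = 72
Clamped end conditions give two more equations: 2h_0·σ_0 + h_0·σ_1 = 6(Δ_0 - p'(1)) = 90 and h_2·σ_2 + 2h_2·σ_3 = 6(p'(4) - Δ_2) = -3.
Solving the tridiagonal system: σ_0 = 1123/15, σ_1 = -896/15, σ_2 = 571/15, σ_3 = -308/15.
On [2, 3], p'(x) = b_1 + 2c_1·(x - 2) + 3d_1·(x - 2)² with b_1 = Δ_1 - h_1(2σ_1 + σ_2)/6 = 107/30, c_1 = σ_1/2 = -448/15, d_1 = (σ_2 - σ_1)/(6h_1) = 163/10. So p'(2) = 107/30.

3.5667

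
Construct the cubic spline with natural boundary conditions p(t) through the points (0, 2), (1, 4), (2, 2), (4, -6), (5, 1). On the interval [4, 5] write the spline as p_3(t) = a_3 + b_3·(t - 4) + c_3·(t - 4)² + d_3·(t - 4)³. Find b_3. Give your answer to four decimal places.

Let M_i = p''(x_i). Step sizes h_i = 1, 1, 2, 1; slopes of the chords Δ_i = (y_(i+1) - y_i)/h_i = 2, -2, -4, 7.
  1·M_0 + 4·M_1 + 1·M_2 = 6(Δ_1 - Δ_0) = -24
  1·M_1 + 6·M_2 + 2·M_3 = 6(Δ_2 - Δ_1) = -12
  2·M_2 + 6·M_3 + 1·M_4 = 6(Δ_3 - Δ_2) = 66
Natural end conditions: M_0 = M_4 = 0.
Solving the tridiagonal system: M_0 = 0, M_1 = -282/61, M_2 = -336/61, M_3 = 783/61, M_4 = 0.
On [4, 5], with p_3(t) = a_3 + b_3·(t - 4) + c_3·(t - 4)² + d_3·(t - 4)³: c_3 = M_3/2 = 783/122, d_3 = (M_4 - M_3)/(6h_3) = -261/122, b_3 = Δ_3 - h_3(2M_3 + M_4)/6 = 166/61.

2.7213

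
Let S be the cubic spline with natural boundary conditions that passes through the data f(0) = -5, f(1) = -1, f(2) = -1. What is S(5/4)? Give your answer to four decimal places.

-0.6719

Put M_i = S'' at the i-th knot. Here h = (1, 1) and Δ = (4, 0), so the interior equations h_(i-1)·M_(i-1) + 2(h_(i-1)+h_i)·M_i + h_i·M_(i+1) = 6(Δ_i − Δ_(i-1)) read
  1·M_0 + 4·M_1 + 1·M_2 = 6(Δ_1 - Δ_0) = -24
Natural end conditions: M_0 = M_2 = 0.
Hence M_0 = 0, M_1 = -6, M_2 = 0.
On [1, 2], S(t) = -1 + 2·(t - 1) - 3·(t - 1)² + 1·(t - 1)³.
With (t - 1) = 1/4: S(5/4) = -43/64.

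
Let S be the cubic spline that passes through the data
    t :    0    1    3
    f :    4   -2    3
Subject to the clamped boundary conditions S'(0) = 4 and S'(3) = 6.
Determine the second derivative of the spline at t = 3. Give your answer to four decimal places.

Write σ_i for S''(x_i). With h_i = 1, 2 and divided differences Δ_i = -6, 5/2, the continuity of S' gives the tridiagonal system
  1·σ_0 + 6·σ_1 + 2·σ_2 = 6(Δ_1 - Δ_0) = 51
Clamped end conditions give two more equations: 2h_0·σ_0 + h_0·σ_1 = 6(Δ_0 - S'(0)) = -60 and h_1·σ_1 + 2h_1·σ_2 = 6(S'(3) - Δ_1) = 21.
Solving the tridiagonal system: σ_0 = -227/6, σ_1 = 47/3, σ_2 = -31/12.

-2.5833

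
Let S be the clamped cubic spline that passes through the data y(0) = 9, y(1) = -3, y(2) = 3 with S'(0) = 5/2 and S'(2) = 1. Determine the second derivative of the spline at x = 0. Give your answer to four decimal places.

With m_i denoting the second derivative at x_i, h_i = 1, 1, and Δ_i = (y_(i+1) − y_i)/h_i = -12, 6:
  1·m_0 + 4·m_1 + 1·m_2 = 6(Δ_1 - Δ_0) = 108
Clamped end conditions give two more equations: 2h_0·m_0 + h_0·m_1 = 6(Δ_0 - S'(0)) = -87 and h_1·m_1 + 2h_1·m_2 = 6(S'(2) - Δ_1) = -30.
Hence m_0 = -285/4, m_1 = 111/2, m_2 = -171/4.

-71.2500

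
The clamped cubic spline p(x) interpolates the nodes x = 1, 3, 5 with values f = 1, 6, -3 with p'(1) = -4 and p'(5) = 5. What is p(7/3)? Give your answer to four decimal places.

4.6296

Let M_i = p''(x_i). Step sizes h_i = 2, 2; slopes of the chords Δ_i = (y_(i+1) - y_i)/h_i = 5/2, -9/2.
  2·M_0 + 8·M_1 + 2·M_2 = 6(Δ_1 - Δ_0) = -42
Clamped end conditions give two more equations: 2h_0·M_0 + h_0·M_1 = 6(Δ_0 - p'(1)) = 39 and h_1·M_1 + 2h_1·M_2 = 6(p'(5) - Δ_1) = 57.
Forward elimination and back-substitution give M_0 = 69/4, M_1 = -15, M_2 = 87/4.
On [1, 3], p(x) = 1 - 4·(x - 1) + 69/8·(x - 1)² - 43/16·(x - 1)³.
With (x - 1) = 4/3: p(7/3) = 125/27.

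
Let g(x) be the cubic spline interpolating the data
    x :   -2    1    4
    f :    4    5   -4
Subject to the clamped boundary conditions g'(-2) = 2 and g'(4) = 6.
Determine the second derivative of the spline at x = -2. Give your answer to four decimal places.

0.6667

Let M_i = g''(x_i). Step sizes h_i = 3, 3; slopes of the chords Δ_i = (y_(i+1) - y_i)/h_i = 1/3, -3.
  3·M_0 + 12·M_1 + 3·M_2 = 6(Δ_1 - Δ_0) = -20
Clamped end conditions give two more equations: 2h_0·M_0 + h_0·M_1 = 6(Δ_0 - g'(-2)) = -10 and h_1·M_1 + 2h_1·M_2 = 6(g'(4) - Δ_1) = 54.
Hence M_0 = 2/3, M_1 = -14/3, M_2 = 34/3.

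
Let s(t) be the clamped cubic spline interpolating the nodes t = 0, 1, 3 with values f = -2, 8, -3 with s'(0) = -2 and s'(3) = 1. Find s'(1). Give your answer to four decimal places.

7.7500

Write m_i for s''(x_i). With h_i = 1, 2 and divided differences Δ_i = 10, -11/2, the continuity of s' gives the tridiagonal system
  1·m_0 + 6·m_1 + 2·m_2 = 6(Δ_1 - Δ_0) = -93
Clamped end conditions give two more equations: 2h_0·m_0 + h_0·m_1 = 6(Δ_0 - s'(0)) = 72 and h_1·m_1 + 2h_1·m_2 = 6(s'(3) - Δ_1) = 39.
Solving the tridiagonal system: m_0 = 105/2, m_1 = -33, m_2 = 105/4.
On [1, 3], s'(t) = b_1 + 2c_1·(t - 1) + 3d_1·(t - 1)² with b_1 = Δ_1 - h_1(2m_1 + m_2)/6 = 31/4, c_1 = m_1/2 = -33/2, d_1 = (m_2 - m_1)/(6h_1) = 79/16. So s'(1) = 31/4.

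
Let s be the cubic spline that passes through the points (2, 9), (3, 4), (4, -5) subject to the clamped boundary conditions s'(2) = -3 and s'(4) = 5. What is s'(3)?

Let M_i = s''(x_i). Step sizes h_i = 1, 1; slopes of the chords Δ_i = (y_(i+1) - y_i)/h_i = -5, -9.
  1·M_0 + 4·M_1 + 1·M_2 = 6(Δ_1 - Δ_0) = -24
Clamped end conditions give two more equations: 2h_0·M_0 + h_0·M_1 = 6(Δ_0 - s'(2)) = -12 and h_1·M_1 + 2h_1·M_2 = 6(s'(4) - Δ_1) = 84.
Hence M_0 = 4, M_1 = -20, M_2 = 52.
On [3, 4], s'(x) = b_1 + 2c_1·(x - 3) + 3d_1·(x - 3)² with b_1 = Δ_1 - h_1(2M_1 + M_2)/6 = -11, c_1 = M_1/2 = -10, d_1 = (M_2 - M_1)/(6h_1) = 12. So s'(3) = -11.

-11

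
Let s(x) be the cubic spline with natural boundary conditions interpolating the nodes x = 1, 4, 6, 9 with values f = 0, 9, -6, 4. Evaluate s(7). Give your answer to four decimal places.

With σ_i denoting the second derivative at x_i, h_i = 3, 2, 3, and Δ_i = (y_(i+1) − y_i)/h_i = 3, -15/2, 10/3:
  3·σ_0 + 10·σ_1 + 2·σ_2 = 6(Δ_1 - Δ_0) = -63
  2·σ_1 + 10·σ_2 + 3·σ_3 = 6(Δ_2 - Δ_1) = 65
Natural end conditions: σ_0 = σ_3 = 0.
Hence σ_0 = 0, σ_1 = -95/12, σ_2 = 97/12, σ_3 = 0.
On [6, 9], s(x) = -6 - 19/4·(x - 6) + 97/24·(x - 6)² - 97/216·(x - 6)³.
With (x - 6) = 1: s(7) = -773/108.

-7.1574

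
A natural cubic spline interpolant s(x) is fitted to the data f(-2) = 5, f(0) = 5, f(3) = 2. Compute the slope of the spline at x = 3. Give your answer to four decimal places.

-1.3000

Write M_i for s''(x_i). With h_i = 2, 3 and divided differences Δ_i = 0, -1, the continuity of s' gives the tridiagonal system
  2·M_0 + 10·M_1 + 3·M_2 = 6(Δ_1 - Δ_0) = -6
Natural end conditions: M_0 = M_2 = 0.
Hence M_0 = 0, M_1 = -3/5, M_2 = 0.
On [0, 3], s'(x) = b_1 + 2c_1·x + 3d_1·x² with b_1 = Δ_1 - h_1(2M_1 + M_2)/6 = -2/5, c_1 = M_1/2 = -3/10, d_1 = (M_2 - M_1)/(6h_1) = 1/30. So s'(3) = -13/10.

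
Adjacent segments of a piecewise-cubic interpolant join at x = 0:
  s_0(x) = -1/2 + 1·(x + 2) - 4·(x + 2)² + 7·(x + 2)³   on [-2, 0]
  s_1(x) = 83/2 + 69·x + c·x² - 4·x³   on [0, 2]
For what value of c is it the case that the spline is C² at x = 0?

s_0''(x) = -8 + 42·(x + 2), so s_0''(0) = 76. On the right, s_1''(0) = 2c, so c = 38.

38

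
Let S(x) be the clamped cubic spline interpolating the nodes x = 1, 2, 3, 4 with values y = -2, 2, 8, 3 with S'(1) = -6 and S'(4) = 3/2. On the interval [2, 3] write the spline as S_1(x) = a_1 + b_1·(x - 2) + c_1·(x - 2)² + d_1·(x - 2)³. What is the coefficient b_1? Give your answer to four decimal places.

9.5000

Write M_i for S''(x_i). With h_i = 1, 1, 1 and divided differences Δ_i = 4, 6, -5, the continuity of S' gives the tridiagonal system
  1·M_0 + 4·M_1 + 1·M_2 = 6(Δ_1 - Δ_0) = 12
  1·M_1 + 4·M_2 + 1·M_3 = 6(Δ_2 - Δ_1) = -66
Clamped end conditions give two more equations: 2h_0·M_0 + h_0·M_1 = 6(Δ_0 - S'(1)) = 60 and h_2·M_2 + 2h_2·M_3 = 6(S'(4) - Δ_2) = 39.
Forward elimination and back-substitution give M_0 = 29, M_1 = 2, M_2 = -25, M_3 = 32.
On [2, 3], with S_1(x) = a_1 + b_1·(x - 2) + c_1·(x - 2)² + d_1·(x - 2)³: c_1 = M_1/2 = 1, d_1 = (M_2 - M_1)/(6h_1) = -9/2, b_1 = Δ_1 - h_1(2M_1 + M_2)/6 = 19/2.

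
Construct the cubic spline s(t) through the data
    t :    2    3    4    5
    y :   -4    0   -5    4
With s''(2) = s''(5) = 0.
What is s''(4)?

Put σ_i = s'' at the i-th knot. Here h = (1, 1, 1) and Δ = (4, -5, 9), so the interior equations h_(i-1)·σ_(i-1) + 2(h_(i-1)+h_i)·σ_i + h_i·σ_(i+1) = 6(Δ_i − Δ_(i-1)) read
  1·σ_0 + 4·σ_1 + 1·σ_2 = 6(Δ_1 - Δ_0) = -54
  1·σ_1 + 4·σ_2 + 1·σ_3 = 6(Δ_2 - Δ_1) = 84
Natural end conditions: σ_0 = σ_3 = 0.
Forward elimination and back-substitution give σ_0 = 0, σ_1 = -20, σ_2 = 26, σ_3 = 0.

26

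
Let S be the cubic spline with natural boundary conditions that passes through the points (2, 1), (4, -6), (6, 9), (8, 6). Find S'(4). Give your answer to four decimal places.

Write M_i for S''(x_i). With h_i = 2, 2, 2 and divided differences Δ_i = -7/2, 15/2, -3/2, the continuity of S' gives the tridiagonal system
  2·M_0 + 8·M_1 + 2·M_2 = 6(Δ_1 - Δ_0) = 66
  2·M_1 + 8·M_2 + 2·M_3 = 6(Δ_2 - Δ_1) = -54
Natural end conditions: M_0 = M_3 = 0.
Solving the tridiagonal system: M_0 = 0, M_1 = 53/5, M_2 = -47/5, M_3 = 0.
On [4, 6], S'(t) = b_1 + 2c_1·(t - 4) + 3d_1·(t - 4)² with b_1 = Δ_1 - h_1(2M_1 + M_2)/6 = 107/30, c_1 = M_1/2 = 53/10, d_1 = (M_2 - M_1)/(6h_1) = -5/3. So S'(4) = 107/30.

3.5667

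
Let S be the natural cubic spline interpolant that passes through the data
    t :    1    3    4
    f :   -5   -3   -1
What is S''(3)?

Let m_i = S''(x_i). Step sizes h_i = 2, 1; slopes of the chords Δ_i = (y_(i+1) - y_i)/h_i = 1, 2.
  2·m_0 + 6·m_1 + 1·m_2 = 6(Δ_1 - Δ_0) = 6
Natural end conditions: m_0 = m_2 = 0.
Solving the tridiagonal system: m_0 = 0, m_1 = 1, m_2 = 0.

1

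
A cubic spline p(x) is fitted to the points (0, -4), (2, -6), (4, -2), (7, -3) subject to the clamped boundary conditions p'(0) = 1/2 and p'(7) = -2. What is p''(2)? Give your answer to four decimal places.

3.7703

With σ_i denoting the second derivative at x_i, h_i = 2, 2, 3, and Δ_i = (y_(i+1) − y_i)/h_i = -1, 2, -1/3:
  2·σ_0 + 8·σ_1 + 2·σ_2 = 6(Δ_1 - Δ_0) = 18
  2·σ_1 + 10·σ_2 + 3·σ_3 = 6(Δ_2 - Δ_1) = -14
Clamped end conditions give two more equations: 2h_0·σ_0 + h_0·σ_1 = 6(Δ_0 - p'(0)) = -9 and h_2·σ_2 + 2h_2·σ_3 = 6(p'(7) - Δ_2) = -10.
Solving the tridiagonal system: σ_0 = -153/37, σ_1 = 279/74, σ_2 = -72/37, σ_3 = -77/111.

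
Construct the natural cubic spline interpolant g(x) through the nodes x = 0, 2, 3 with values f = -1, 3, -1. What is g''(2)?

Write σ_i for g''(x_i). With h_i = 2, 1 and divided differences Δ_i = 2, -4, the continuity of g' gives the tridiagonal system
  2·σ_0 + 6·σ_1 + 1·σ_2 = 6(Δ_1 - Δ_0) = -36
Natural end conditions: σ_0 = σ_2 = 0.
Forward elimination and back-substitution give σ_0 = 0, σ_1 = -6, σ_2 = 0.

-6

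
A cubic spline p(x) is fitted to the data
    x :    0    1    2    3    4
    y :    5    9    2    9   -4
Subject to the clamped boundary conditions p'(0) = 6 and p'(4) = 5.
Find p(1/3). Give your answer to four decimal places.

Let M_i = p''(x_i). Step sizes h_i = 1, 1, 1, 1; slopes of the chords Δ_i = (y_(i+1) - y_i)/h_i = 4, -7, 7, -13.
  1·M_0 + 4·M_1 + 1·M_2 = 6(Δ_1 - Δ_0) = -66
  1·M_1 + 4·M_2 + 1·M_3 = 6(Δ_2 - Δ_1) = 84
  1·M_2 + 4·M_3 + 1·M_4 = 6(Δ_3 - Δ_2) = -120
Clamped end conditions give two more equations: 2h_0·M_0 + h_0·M_1 = 6(Δ_0 - p'(0)) = -12 and h_3·M_3 + 2h_3·M_4 = 6(p'(4) - Δ_3) = 108.
Solving: M_0 = 62/7, M_1 = -208/7, M_2 = 44, M_3 = -436/7, M_4 = 596/7.
On [0, 1], p(x) = 5 + 6·x + 31/7·x² - 45/7·x³.
With x = 1/3: p(1/3) = 457/63.

7.2540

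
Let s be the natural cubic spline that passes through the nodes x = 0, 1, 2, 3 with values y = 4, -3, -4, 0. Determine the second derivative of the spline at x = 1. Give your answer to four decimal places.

Put M_i = s'' at the i-th knot. Here h = (1, 1, 1) and Δ = (-7, -1, 4), so the interior equations h_(i-1)·M_(i-1) + 2(h_(i-1)+h_i)·M_i + h_i·M_(i+1) = 6(Δ_i − Δ_(i-1)) read
  1·M_0 + 4·M_1 + 1·M_2 = 6(Δ_1 - Δ_0) = 36
  1·M_1 + 4·M_2 + 1·M_3 = 6(Δ_2 - Δ_1) = 30
Natural end conditions: M_0 = M_3 = 0.
Solving: M_0 = 0, M_1 = 38/5, M_2 = 28/5, M_3 = 0.

7.6000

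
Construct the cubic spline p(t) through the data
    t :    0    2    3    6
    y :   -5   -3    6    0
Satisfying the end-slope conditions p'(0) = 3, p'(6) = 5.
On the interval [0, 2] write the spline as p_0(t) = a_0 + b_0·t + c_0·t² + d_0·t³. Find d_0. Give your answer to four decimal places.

1.9881

Put σ_i = p'' at the i-th knot. Here h = (2, 1, 3) and Δ = (1, 9, -2), so the interior equations h_(i-1)·σ_(i-1) + 2(h_(i-1)+h_i)·σ_i + h_i·σ_(i+1) = 6(Δ_i − Δ_(i-1)) read
  2·σ_0 + 6·σ_1 + 1·σ_2 = 6(Δ_1 - Δ_0) = 48
  1·σ_1 + 8·σ_2 + 3·σ_3 = 6(Δ_2 - Δ_1) = -66
Clamped end conditions give two more equations: 2h_0·σ_0 + h_0·σ_1 = 6(Δ_0 - p'(0)) = -12 and h_2·σ_2 + 2h_2·σ_3 = 6(p'(6) - Δ_2) = 42.
Hence σ_0 = -209/21, σ_1 = 292/21, σ_2 = -326/21, σ_3 = 310/21.
On [0, 2], with p_0(t) = a_0 + b_0·t + c_0·t² + d_0·t³: c_0 = σ_0/2 = -209/42, d_0 = (σ_1 - σ_0)/(6h_0) = 167/84, b_0 = Δ_0 - h_0(2σ_0 + σ_1)/6 = 3.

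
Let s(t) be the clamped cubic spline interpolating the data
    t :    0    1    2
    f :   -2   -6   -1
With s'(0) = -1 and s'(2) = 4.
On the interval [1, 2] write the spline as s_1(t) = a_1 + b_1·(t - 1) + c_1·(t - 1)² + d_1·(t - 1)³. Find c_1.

11

Write m_i for s''(x_i). With h_i = 1, 1 and divided differences Δ_i = -4, 5, the continuity of s' gives the tridiagonal system
  1·m_0 + 4·m_1 + 1·m_2 = 6(Δ_1 - Δ_0) = 54
Clamped end conditions give two more equations: 2h_0·m_0 + h_0·m_1 = 6(Δ_0 - s'(0)) = -18 and h_1·m_1 + 2h_1·m_2 = 6(s'(2) - Δ_1) = -6.
Forward elimination and back-substitution give m_0 = -20, m_1 = 22, m_2 = -14.
On [1, 2], with s_1(t) = a_1 + b_1·(t - 1) + c_1·(t - 1)² + d_1·(t - 1)³: c_1 = m_1/2 = 11, d_1 = (m_2 - m_1)/(6h_1) = -6, b_1 = Δ_1 - h_1(2m_1 + m_2)/6 = 0.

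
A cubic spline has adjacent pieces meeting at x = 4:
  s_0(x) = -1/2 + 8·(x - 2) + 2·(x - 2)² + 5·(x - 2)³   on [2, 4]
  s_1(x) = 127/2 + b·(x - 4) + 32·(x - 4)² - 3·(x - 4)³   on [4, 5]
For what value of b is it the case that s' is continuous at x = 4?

s_0'(x) = 8 + 4·(x - 2) + 15·(x - 2)², so s_0'(4) = 76. On the right, s_1'(4) = b, so b = 76.

76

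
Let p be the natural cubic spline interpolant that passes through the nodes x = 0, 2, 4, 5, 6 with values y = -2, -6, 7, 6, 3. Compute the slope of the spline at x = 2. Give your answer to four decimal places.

3.9881

Put σ_i = p'' at the i-th knot. Here h = (2, 2, 1, 1) and Δ = (-2, 13/2, -1, -3), so the interior equations h_(i-1)·σ_(i-1) + 2(h_(i-1)+h_i)·σ_i + h_i·σ_(i+1) = 6(Δ_i − Δ_(i-1)) read
  2·σ_0 + 8·σ_1 + 2·σ_2 = 6(Δ_1 - Δ_0) = 51
  2·σ_1 + 6·σ_2 + 1·σ_3 = 6(Δ_2 - Δ_1) = -45
  1·σ_2 + 4·σ_3 + 1·σ_4 = 6(Δ_3 - Δ_2) = -12
Natural end conditions: σ_0 = σ_4 = 0.
Forward elimination and back-substitution give σ_0 = 0, σ_1 = 503/56, σ_2 = -73/7, σ_3 = -11/28, σ_4 = 0.
On [2, 4], p'(x) = b_1 + 2c_1·(x - 2) + 3d_1·(x - 2)² with b_1 = Δ_1 - h_1(2σ_1 + σ_2)/6 = 335/84, c_1 = σ_1/2 = 503/112, d_1 = (σ_2 - σ_1)/(6h_1) = -1087/672. So p'(2) = 335/84.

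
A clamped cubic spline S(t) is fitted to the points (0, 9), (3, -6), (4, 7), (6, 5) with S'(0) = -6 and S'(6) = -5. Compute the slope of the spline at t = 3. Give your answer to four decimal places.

9.7143

Write m_i for S''(x_i). With h_i = 3, 1, 2 and divided differences Δ_i = -5, 13, -1, the continuity of S' gives the tridiagonal system
  3·m_0 + 8·m_1 + 1·m_2 = 6(Δ_1 - Δ_0) = 108
  1·m_1 + 6·m_2 + 2·m_3 = 6(Δ_2 - Δ_1) = -84
Clamped end conditions give two more equations: 2h_0·m_0 + h_0·m_1 = 6(Δ_0 - S'(0)) = 6 and h_2·m_2 + 2h_2·m_3 = 6(S'(6) - Δ_2) = -24.
Solving: m_0 = -178/21, m_1 = 398/21, m_2 = -382/21, m_3 = 65/21.
On [3, 4], S'(t) = b_1 + 2c_1·(t - 3) + 3d_1·(t - 3)² with b_1 = Δ_1 - h_1(2m_1 + m_2)/6 = 68/7, c_1 = m_1/2 = 199/21, d_1 = (m_2 - m_1)/(6h_1) = -130/21. So S'(3) = 68/7.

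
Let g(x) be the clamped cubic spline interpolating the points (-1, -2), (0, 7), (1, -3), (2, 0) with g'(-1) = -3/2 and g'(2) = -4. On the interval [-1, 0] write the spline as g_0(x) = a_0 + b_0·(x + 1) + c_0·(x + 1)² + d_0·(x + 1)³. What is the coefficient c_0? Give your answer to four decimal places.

29.2667

Write m_i for g''(x_i). With h_i = 1, 1, 1 and divided differences Δ_i = 9, -10, 3, the continuity of g' gives the tridiagonal system
  1·m_0 + 4·m_1 + 1·m_2 = 6(Δ_1 - Δ_0) = -114
  1·m_1 + 4·m_2 + 1·m_3 = 6(Δ_2 - Δ_1) = 78
Clamped end conditions give two more equations: 2h_0·m_0 + h_0·m_1 = 6(Δ_0 - g'(-1)) = 63 and h_2·m_2 + 2h_2·m_3 = 6(g'(2) - Δ_2) = -42.
Hence m_0 = 878/15, m_1 = -811/15, m_2 = 656/15, m_3 = -643/15.
On [-1, 0], with g_0(x) = a_0 + b_0·(x + 1) + c_0·(x + 1)² + d_0·(x + 1)³: c_0 = m_0/2 = 439/15, d_0 = (m_1 - m_0)/(6h_0) = -563/30, b_0 = Δ_0 - h_0(2m_0 + m_1)/6 = -3/2.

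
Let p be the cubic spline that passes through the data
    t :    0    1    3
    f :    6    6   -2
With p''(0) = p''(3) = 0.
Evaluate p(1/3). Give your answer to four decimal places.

With m_i denoting the second derivative at x_i, h_i = 1, 2, and Δ_i = (y_(i+1) − y_i)/h_i = 0, -4:
  1·m_0 + 6·m_1 + 2·m_2 = 6(Δ_1 - Δ_0) = -24
Natural end conditions: m_0 = m_2 = 0.
Forward elimination and back-substitution give m_0 = 0, m_1 = -4, m_2 = 0.
On [0, 1], p(t) = 6 + 2/3·t + 0·t² - 2/3·t³.
With t = 1/3: p(1/3) = 502/81.

6.1975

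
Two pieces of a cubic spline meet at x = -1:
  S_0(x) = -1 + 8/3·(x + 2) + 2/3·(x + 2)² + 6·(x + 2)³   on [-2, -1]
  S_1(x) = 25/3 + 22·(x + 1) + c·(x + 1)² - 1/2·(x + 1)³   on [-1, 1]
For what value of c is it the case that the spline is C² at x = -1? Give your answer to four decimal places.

S_0''(x) = 4/3 + 36·(x + 2), so S_0''(-1) = 112/3. On the right, S_1''(-1) = 2c, so c = 56/3.

18.6667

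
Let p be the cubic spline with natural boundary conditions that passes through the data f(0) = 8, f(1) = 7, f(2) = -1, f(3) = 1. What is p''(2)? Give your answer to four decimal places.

18.8000

Put M_i = p'' at the i-th knot. Here h = (1, 1, 1) and Δ = (-1, -8, 2), so the interior equations h_(i-1)·M_(i-1) + 2(h_(i-1)+h_i)·M_i + h_i·M_(i+1) = 6(Δ_i − Δ_(i-1)) read
  1·M_0 + 4·M_1 + 1·M_2 = 6(Δ_1 - Δ_0) = -42
  1·M_1 + 4·M_2 + 1·M_3 = 6(Δ_2 - Δ_1) = 60
Natural end conditions: M_0 = M_3 = 0.
Forward elimination and back-substitution give M_0 = 0, M_1 = -76/5, M_2 = 94/5, M_3 = 0.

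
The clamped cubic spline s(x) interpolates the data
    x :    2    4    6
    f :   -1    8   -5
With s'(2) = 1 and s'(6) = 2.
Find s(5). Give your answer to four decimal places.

Put M_i = s'' at the i-th knot. Here h = (2, 2) and Δ = (9/2, -13/2), so the interior equations h_(i-1)·M_(i-1) + 2(h_(i-1)+h_i)·M_i + h_i·M_(i+1) = 6(Δ_i − Δ_(i-1)) read
  2·M_0 + 8·M_1 + 2·M_2 = 6(Δ_1 - Δ_0) = -66
Clamped end conditions give two more equations: 2h_0·M_0 + h_0·M_1 = 6(Δ_0 - s'(2)) = 21 and h_1·M_1 + 2h_1·M_2 = 6(s'(6) - Δ_1) = 51.
Hence M_0 = 55/4, M_1 = -17, M_2 = 85/4.
On [4, 6], s(x) = 8 - 9/4·(x - 4) - 17/2·(x - 4)² + 51/16·(x - 4)³.
With (x - 4) = 1: s(5) = 7/16.

0.4375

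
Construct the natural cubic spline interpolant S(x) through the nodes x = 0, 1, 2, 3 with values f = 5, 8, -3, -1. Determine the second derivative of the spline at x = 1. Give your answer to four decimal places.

Write M_i for S''(x_i). With h_i = 1, 1, 1 and divided differences Δ_i = 3, -11, 2, the continuity of S' gives the tridiagonal system
  1·M_0 + 4·M_1 + 1·M_2 = 6(Δ_1 - Δ_0) = -84
  1·M_1 + 4·M_2 + 1·M_3 = 6(Δ_2 - Δ_1) = 78
Natural end conditions: M_0 = M_3 = 0.
Solving the tridiagonal system: M_0 = 0, M_1 = -138/5, M_2 = 132/5, M_3 = 0.

-27.6000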